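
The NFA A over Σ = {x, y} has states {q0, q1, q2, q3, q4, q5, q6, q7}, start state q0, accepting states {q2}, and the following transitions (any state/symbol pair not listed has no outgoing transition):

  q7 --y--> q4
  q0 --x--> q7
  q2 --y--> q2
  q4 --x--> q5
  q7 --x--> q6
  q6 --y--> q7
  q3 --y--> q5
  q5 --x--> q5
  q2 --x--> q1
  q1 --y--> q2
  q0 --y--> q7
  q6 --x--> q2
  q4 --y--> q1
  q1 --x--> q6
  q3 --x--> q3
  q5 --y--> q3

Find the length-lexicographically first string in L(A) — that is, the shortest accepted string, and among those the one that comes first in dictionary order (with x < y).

A breadth-first search from q0 reaches an accepting state first via the path q0 → q7 → q6 → q2 on input xxx.
No string of length < 3 is accepted (BFS exhausts all shorter strings without reaching an accepting state), and xxx is the lexicographically least accepting string of length 3.

xxx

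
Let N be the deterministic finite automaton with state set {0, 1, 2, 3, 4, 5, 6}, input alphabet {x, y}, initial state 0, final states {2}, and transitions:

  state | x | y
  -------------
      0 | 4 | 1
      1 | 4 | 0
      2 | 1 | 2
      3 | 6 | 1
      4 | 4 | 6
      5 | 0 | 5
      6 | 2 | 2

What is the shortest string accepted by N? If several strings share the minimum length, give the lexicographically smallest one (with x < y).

A breadth-first search from 0 reaches an accepting state first via the path 0 → 4 → 6 → 2 on input xyx.
No string of length < 3 is accepted (BFS exhausts all shorter strings without reaching an accepting state), and xyx is the lexicographically least accepting string of length 3.

xyx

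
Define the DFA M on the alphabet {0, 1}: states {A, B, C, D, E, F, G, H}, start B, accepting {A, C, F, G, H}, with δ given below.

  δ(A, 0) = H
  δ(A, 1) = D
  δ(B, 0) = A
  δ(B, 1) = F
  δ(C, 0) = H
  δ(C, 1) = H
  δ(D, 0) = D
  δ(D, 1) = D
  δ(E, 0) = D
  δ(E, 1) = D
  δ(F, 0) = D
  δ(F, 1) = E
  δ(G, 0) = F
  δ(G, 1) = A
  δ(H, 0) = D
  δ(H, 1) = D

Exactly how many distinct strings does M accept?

The useful subgraph on states {A, B, F, H} is acyclic, so L(M) is finite; the longest accepting path visits 3 useful states, giving maximum string length 2.
Counting accepting paths from B by length: 2 of length 1, 1 of length 2. Total 3.

3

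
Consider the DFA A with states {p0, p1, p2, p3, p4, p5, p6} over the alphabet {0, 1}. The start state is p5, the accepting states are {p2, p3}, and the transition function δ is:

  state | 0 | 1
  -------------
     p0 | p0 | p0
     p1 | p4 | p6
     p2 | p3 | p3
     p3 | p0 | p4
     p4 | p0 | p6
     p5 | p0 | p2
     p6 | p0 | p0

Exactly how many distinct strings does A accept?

The useful subgraph on states {p2, p3, p5} is acyclic, so L(A) is finite; the longest accepting path visits 3 useful states, giving maximum string length 2.
Counting accepting paths from p5 by length: 1 of length 1, 2 of length 2. Total 3.

3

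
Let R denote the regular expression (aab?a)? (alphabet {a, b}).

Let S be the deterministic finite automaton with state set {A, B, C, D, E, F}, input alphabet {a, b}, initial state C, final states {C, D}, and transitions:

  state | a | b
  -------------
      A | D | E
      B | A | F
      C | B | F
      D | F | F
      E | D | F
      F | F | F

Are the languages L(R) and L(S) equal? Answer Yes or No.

Converting the expression R to a DFA (subset construction, then merging equivalent states) gives the minimal DFA with states {r0, r1, r2, r3, r4, r5}, start state r0, accepting states {r0, r4} and transitions r0: a→r1, b→r2; r1: a→r3, b→r2; r2: a→r2, b→r2; r3: a→r4, b→r5; r4: a→r2, b→r2; r5: a→r4, b→r2.
Exploring the product automaton R × S from the start pair (r0, C), following both machines on each input symbol, reaches 6 state pairs: (r0, C), (r1, B), (r2, F), (r3, A), (r4, D), (r5, E).
R accepts in {r0, r4} and S accepts in {C, D}. In every reachable pair the two components are either both accepting — (r0, C), (r4, D) — or both non-accepting, so no string is accepted by exactly one of the machines: L(R) \ L(S) and L(S) \ L(R) are both empty.
Hence every string is accepted by R iff it is accepted by S, and the two languages coincide.

Yes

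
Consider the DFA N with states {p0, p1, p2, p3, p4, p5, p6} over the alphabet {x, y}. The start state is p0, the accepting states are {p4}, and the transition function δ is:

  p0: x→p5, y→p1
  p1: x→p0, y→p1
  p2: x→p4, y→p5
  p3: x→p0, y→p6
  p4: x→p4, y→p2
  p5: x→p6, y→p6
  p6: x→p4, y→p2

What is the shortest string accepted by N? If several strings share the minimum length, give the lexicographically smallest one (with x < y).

xxx

A breadth-first search from p0 reaches an accepting state first via the path p0 → p5 → p6 → p4 on input xxx.
No string of length < 3 is accepted (BFS exhausts all shorter strings without reaching an accepting state), and xxx is the lexicographically least accepting string of length 3.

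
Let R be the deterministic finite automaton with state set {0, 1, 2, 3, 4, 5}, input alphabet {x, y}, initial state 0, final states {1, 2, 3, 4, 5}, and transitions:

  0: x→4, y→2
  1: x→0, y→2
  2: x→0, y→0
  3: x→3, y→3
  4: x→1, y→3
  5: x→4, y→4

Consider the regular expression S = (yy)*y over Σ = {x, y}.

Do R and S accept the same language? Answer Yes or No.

No

The string x is accepted by R but rejected by S.
So L(R) ≠ L(S).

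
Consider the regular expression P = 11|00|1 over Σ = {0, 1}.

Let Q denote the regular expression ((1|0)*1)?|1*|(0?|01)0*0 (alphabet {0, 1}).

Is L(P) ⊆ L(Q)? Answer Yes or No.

Yes

Converting the expression P to a DFA (subset construction, then merging equivalent states) gives the minimal DFA with states {p0, p1, p2, p3, p4}, start state p0, accepting states {p2, p3} and transitions p0: 0→p1, 1→p2; p1: 0→p3, 1→p4; p2: 0→p4, 1→p3; p3: 0→p4, 1→p4; p4: 0→p4, 1→p4.
Converting the expression Q to a DFA (subset construction, then merging equivalent states) gives the minimal DFA with states {q0, q1, q2, q3, q4}, start state q0, accepting states {q0, q1, q2, q3} and transitions q0: 0→q1, 1→q2; q1: 0→q3, 1→q3; q2: 0→q4, 1→q2; q3: 0→q3, 1→q2; q4: 0→q4, 1→q2.
Exploring the product automaton P × Q from the start pair (p0, q0), following both machines on each input symbol, reaches 8 state pairs: (p0, q0), (p1, q1), (p2, q2), (p3, q3), (p4, q3), (p4, q4), (p3, q2), (p4, q2).
P accepts in {p2, p3} and Q accepts in {q0, q1, q2, q3}. The reachable pairs whose P-component is accepting are (p2, q2), (p3, q3), (p3, q2); in each of them the Q-component is accepting too, so the product for L(P) \ L(Q) (P-component accepting, Q-component rejecting) has no reachable accepting pair and the difference is empty.
Hence every string in L(P) is also in L(Q).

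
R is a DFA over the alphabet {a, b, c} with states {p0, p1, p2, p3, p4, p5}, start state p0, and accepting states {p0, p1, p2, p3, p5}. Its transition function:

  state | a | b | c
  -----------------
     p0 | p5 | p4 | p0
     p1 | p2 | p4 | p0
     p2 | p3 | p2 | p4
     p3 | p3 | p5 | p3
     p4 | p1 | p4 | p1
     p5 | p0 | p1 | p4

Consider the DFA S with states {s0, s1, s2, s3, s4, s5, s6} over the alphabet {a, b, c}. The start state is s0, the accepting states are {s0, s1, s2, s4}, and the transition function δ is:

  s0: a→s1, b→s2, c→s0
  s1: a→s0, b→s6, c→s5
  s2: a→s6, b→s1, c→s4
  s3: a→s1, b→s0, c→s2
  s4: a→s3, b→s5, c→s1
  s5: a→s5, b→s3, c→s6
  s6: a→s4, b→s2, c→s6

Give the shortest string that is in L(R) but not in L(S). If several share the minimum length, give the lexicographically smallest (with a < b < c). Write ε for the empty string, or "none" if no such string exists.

The string ab is accepted by R but not by S.
No shorter string lies in the difference, and ab is the lexicographically first length-2 string in L(R) \ L(S).

ab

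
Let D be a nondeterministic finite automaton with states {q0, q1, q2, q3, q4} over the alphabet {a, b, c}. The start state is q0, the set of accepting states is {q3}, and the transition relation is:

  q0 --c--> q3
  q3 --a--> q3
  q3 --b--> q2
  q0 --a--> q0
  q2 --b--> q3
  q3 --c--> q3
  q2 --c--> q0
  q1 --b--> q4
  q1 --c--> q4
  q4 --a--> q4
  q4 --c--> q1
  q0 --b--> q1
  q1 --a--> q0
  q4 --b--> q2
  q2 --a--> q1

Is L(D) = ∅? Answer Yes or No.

No

The string c is accepted: the run q0 → q3 ends in the accepting state q3.
Since at least one string is accepted, L(D) is not empty.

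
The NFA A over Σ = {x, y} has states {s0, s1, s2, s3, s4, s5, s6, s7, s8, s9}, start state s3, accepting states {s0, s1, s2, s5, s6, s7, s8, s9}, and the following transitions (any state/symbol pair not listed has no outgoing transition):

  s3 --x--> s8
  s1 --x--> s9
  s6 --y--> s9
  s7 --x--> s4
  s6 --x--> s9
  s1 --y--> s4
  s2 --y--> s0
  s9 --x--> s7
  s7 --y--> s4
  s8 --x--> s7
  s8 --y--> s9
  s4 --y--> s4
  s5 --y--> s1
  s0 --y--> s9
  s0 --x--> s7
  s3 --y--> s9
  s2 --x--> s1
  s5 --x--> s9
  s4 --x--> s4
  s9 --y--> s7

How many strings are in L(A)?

The useful subgraph on states {s3, s7, s8, s9} is acyclic, so L(A) is finite; the longest accepting path visits 4 useful states, giving maximum string length 3.
Counting accepting paths from s3 by length: 2 of length 1, 4 of length 2, 2 of length 3. Total 8.

8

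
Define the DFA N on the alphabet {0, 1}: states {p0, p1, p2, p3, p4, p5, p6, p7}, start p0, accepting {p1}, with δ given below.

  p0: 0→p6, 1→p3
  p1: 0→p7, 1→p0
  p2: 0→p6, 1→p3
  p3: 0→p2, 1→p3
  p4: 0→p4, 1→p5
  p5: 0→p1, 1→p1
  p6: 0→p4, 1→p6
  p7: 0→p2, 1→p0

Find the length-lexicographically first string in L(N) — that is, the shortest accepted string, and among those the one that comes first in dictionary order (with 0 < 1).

0010

A breadth-first search from p0 reaches an accepting state first via the path p0 → p6 → p4 → p5 → p1 on input 0010.
No string of length < 4 is accepted (BFS exhausts all shorter strings without reaching an accepting state), and 0010 is the lexicographically least accepting string of length 4.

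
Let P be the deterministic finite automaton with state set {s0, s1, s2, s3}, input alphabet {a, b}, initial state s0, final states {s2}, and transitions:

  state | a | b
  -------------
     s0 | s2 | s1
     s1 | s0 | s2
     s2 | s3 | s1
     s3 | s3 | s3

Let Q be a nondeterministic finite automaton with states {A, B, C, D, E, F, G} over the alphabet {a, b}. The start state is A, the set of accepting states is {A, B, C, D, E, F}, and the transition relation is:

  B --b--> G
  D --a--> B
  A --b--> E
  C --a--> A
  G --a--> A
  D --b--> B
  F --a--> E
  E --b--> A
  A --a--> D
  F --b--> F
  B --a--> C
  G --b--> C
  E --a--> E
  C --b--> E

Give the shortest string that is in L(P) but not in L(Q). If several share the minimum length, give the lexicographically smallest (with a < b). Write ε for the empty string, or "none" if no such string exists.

abb

The string abb is accepted by P but not by Q.
No shorter string lies in the difference, and abb is the lexicographically first length-3 string in L(P) \ L(Q).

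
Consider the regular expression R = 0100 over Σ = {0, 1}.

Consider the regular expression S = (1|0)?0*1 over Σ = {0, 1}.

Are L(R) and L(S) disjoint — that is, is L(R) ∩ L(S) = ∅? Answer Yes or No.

Converting the expression R to a DFA (subset construction, then merging equivalent states) gives the minimal DFA with states {r0, r1, r2, r3, r4, r5}, start state r0, accepting states {r5} and transitions r0: 0→r1, 1→r2; r1: 0→r2, 1→r3; r2: 0→r2, 1→r2; r3: 0→r4, 1→r2; r4: 0→r5, 1→r2; r5: 0→r2, 1→r2.
Converting the expression S to a DFA (subset construction, then merging equivalent states) gives the minimal DFA with states {s0, s1, s2, s3, s4}, start state s0, accepting states {s2, s3} and transitions s0: 0→s1, 1→s2; s1: 0→s1, 1→s3; s2: 0→s1, 1→s3; s3: 0→s4, 1→s4; s4: 0→s4, 1→s4.
Exploring the product automaton R × S from the start pair (r0, s0), following both machines on each input symbol, reaches 9 state pairs: (r0, s0), (r1, s1), (r2, s2), (r2, s1), (r3, s3), (r2, s3), (r4, s4), (r2, s4), (r5, s4).
R accepts in {r5} and S accepts in {s2, s3}; no reachable pair has both components accepting, so no string drives both machines to acceptance simultaneously and L(R) ∩ L(S) = ∅.
So no string is accepted by both, and the intersection is empty.

Yes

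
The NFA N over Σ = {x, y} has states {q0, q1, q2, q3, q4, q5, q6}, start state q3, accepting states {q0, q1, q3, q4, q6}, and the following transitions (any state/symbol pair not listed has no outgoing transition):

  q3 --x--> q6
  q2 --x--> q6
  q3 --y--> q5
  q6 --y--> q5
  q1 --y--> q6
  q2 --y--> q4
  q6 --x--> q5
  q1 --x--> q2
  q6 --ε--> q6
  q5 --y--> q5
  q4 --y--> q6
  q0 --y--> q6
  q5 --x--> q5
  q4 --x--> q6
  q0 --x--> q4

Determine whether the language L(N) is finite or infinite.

finite

The useful states (reachable from q3 and able to reach an accepting state) are {q3, q6}.
Restricted to these states the transition graph has no cycle, so every accepting path has bounded length and L is finite.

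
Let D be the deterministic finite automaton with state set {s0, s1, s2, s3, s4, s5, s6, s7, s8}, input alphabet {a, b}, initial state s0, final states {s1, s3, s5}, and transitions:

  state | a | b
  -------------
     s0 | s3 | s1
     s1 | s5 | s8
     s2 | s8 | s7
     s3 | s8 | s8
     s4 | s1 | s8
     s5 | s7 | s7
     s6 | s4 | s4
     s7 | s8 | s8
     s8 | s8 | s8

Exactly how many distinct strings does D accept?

3

The useful subgraph on states {s0, s1, s3, s5} is acyclic, so L(D) is finite; the longest accepting path visits 3 useful states, giving maximum string length 2.
Counting accepting paths from s0 by length: 2 of length 1, 1 of length 2. Total 3.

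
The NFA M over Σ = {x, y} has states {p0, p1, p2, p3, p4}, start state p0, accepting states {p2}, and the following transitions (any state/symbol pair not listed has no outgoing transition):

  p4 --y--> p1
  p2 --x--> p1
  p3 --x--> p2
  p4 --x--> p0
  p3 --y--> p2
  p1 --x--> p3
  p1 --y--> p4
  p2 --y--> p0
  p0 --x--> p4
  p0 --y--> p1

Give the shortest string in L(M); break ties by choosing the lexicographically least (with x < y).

yxx

A breadth-first search from p0 reaches an accepting state first via the path p0 → p1 → p3 → p2 on input yxx.
No string of length < 3 is accepted (BFS exhausts all shorter strings without reaching an accepting state), and yxx is the lexicographically least accepting string of length 3.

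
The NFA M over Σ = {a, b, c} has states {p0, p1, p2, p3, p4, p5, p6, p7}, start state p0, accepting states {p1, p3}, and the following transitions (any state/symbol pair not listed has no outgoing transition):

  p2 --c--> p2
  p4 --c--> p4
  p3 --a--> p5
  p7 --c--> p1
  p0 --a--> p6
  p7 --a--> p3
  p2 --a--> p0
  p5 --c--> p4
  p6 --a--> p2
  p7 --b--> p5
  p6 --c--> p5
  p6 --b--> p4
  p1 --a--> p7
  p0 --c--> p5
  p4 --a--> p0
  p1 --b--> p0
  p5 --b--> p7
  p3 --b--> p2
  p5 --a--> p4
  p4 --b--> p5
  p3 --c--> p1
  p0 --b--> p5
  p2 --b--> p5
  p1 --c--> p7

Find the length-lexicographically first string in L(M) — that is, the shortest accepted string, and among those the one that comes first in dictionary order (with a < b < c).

bba

A breadth-first search from p0 reaches an accepting state first via the path p0 → p5 → p7 → p3 on input bba.
No string of length < 3 is accepted (BFS exhausts all shorter strings without reaching an accepting state), and bba is the lexicographically least accepting string of length 3.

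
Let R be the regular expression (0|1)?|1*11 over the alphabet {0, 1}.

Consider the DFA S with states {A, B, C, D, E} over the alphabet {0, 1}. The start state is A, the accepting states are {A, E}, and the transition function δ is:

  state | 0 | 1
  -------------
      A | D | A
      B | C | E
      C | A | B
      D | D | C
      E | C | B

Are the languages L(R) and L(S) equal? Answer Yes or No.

No

The string 0 is accepted by R but rejected by S.
So L(R) ≠ L(S).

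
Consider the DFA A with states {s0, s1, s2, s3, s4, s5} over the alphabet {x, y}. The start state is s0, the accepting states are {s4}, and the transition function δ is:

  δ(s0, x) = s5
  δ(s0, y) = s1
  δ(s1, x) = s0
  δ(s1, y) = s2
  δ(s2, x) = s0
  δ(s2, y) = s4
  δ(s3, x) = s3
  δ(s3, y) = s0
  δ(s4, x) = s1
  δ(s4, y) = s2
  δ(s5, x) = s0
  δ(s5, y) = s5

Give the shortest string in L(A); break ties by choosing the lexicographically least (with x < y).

A breadth-first search from s0 reaches an accepting state first via the path s0 → s1 → s2 → s4 on input yyy.
No string of length < 3 is accepted (BFS exhausts all shorter strings without reaching an accepting state), and yyy is the lexicographically least accepting string of length 3.

yyy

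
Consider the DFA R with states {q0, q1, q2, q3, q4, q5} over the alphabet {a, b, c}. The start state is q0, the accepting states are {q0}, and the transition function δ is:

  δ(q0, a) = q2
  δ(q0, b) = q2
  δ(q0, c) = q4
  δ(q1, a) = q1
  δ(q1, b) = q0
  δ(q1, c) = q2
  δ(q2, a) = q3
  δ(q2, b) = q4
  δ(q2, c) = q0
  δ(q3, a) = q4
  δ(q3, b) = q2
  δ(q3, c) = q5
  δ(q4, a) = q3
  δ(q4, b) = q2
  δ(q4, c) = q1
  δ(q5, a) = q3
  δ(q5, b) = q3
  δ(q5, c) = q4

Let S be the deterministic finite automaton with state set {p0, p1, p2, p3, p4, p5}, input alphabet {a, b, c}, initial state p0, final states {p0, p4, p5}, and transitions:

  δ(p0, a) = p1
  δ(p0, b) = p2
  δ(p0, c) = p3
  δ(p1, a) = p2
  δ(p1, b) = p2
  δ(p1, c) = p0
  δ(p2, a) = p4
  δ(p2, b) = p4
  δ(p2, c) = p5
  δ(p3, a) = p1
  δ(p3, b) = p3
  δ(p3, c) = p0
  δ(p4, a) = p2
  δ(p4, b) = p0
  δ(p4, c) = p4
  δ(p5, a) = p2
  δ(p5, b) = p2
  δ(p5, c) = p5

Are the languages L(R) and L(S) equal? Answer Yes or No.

The string ccb is accepted by R but rejected by S.
So L(R) ≠ L(S).

No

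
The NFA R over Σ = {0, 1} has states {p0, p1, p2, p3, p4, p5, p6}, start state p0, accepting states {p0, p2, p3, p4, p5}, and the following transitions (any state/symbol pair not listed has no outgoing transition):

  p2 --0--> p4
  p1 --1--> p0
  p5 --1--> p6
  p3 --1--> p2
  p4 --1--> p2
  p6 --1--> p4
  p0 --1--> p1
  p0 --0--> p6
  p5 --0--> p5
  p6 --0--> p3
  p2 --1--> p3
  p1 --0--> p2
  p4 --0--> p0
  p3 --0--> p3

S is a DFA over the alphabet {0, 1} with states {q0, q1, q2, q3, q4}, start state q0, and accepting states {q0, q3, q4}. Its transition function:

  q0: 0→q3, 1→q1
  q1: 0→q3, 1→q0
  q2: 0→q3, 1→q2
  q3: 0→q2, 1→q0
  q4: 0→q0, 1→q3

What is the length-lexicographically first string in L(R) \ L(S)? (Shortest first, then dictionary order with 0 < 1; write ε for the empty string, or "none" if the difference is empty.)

The string 00 is accepted by R but not by S.
No shorter string lies in the difference, and 00 is the lexicographically first length-2 string in L(R) \ L(S).

00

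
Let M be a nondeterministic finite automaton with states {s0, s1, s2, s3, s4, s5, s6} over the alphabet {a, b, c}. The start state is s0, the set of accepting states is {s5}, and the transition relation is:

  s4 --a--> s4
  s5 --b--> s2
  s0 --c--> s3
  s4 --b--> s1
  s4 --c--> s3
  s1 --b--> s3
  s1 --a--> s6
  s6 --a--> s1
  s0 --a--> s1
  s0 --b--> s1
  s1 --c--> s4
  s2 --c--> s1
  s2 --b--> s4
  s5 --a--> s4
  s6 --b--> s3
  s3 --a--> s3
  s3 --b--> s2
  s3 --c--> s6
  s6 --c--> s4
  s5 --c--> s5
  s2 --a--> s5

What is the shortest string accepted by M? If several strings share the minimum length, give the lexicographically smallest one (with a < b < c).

cba

A breadth-first search from s0 reaches an accepting state first via the path s0 → s3 → s2 → s5 on input cba.
No string of length < 3 is accepted (BFS exhausts all shorter strings without reaching an accepting state), and cba is the lexicographically least accepting string of length 3.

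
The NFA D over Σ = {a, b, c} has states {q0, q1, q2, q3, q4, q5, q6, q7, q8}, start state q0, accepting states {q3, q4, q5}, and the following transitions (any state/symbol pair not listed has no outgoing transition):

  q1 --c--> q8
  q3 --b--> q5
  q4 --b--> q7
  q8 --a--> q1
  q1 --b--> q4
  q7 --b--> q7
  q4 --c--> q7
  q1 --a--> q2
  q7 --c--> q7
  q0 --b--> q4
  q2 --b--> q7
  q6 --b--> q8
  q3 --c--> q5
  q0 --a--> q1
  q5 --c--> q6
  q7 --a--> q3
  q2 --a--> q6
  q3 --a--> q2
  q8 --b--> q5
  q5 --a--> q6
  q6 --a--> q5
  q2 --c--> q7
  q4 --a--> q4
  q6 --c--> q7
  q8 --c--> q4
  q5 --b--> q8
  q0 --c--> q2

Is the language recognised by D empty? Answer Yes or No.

No

The string b is accepted: the run q0 → q4 ends in the accepting state q4.
Since at least one string is accepted, L(D) is not empty.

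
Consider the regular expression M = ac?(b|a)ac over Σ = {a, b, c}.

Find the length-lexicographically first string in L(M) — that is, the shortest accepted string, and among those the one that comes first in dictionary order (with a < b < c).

By inspection of the expression, no string of length less than 4 matches, and aaac is the lexicographically first match of length 4.

aaac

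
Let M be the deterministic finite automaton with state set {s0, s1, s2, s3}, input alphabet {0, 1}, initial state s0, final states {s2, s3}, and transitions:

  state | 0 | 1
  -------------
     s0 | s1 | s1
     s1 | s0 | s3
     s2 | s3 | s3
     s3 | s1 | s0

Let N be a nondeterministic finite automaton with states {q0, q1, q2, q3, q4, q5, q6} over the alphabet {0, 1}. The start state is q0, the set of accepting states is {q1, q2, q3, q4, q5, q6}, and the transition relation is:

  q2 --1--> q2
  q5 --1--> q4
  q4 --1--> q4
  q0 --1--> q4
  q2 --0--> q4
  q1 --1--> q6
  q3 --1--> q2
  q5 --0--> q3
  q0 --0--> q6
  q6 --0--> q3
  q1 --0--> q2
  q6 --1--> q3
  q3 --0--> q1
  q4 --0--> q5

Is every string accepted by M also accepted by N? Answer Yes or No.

Yes

Exploring the product automaton M × N from the start pair (s0, q0), following both machines on each input symbol, reaches 16 state pairs: (s0, q0), (s1, q6), (s1, q4), (s0, q3), (s3, q3), (s0, q5), (s3, q4), (s1, q1), (s1, q2), (s0, q2), (s1, q3), (s1, q5), (s0, q4), (s3, q6), (s3, q2), (s0, q1).
M accepts in {s2, s3} and N accepts in {q1, q2, q3, q4, q5, q6}. The reachable pairs whose M-component is accepting are (s3, q3), (s3, q4), (s3, q6), (s3, q2); in each of them the N-component is accepting too, so the product for L(M) \ L(N) (M-component accepting, N-component rejecting) has no reachable accepting pair and the difference is empty.
Hence every string in L(M) is also in L(N).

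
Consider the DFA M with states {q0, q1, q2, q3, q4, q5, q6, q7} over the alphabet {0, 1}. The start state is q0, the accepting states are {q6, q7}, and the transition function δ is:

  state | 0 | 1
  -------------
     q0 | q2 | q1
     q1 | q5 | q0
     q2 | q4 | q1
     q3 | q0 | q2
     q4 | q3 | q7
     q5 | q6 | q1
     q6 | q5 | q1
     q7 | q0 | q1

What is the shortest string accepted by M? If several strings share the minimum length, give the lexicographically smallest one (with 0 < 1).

001

A breadth-first search from q0 reaches an accepting state first via the path q0 → q2 → q4 → q7 on input 001.
No string of length < 3 is accepted (BFS exhausts all shorter strings without reaching an accepting state), and 001 is the lexicographically least accepting string of length 3.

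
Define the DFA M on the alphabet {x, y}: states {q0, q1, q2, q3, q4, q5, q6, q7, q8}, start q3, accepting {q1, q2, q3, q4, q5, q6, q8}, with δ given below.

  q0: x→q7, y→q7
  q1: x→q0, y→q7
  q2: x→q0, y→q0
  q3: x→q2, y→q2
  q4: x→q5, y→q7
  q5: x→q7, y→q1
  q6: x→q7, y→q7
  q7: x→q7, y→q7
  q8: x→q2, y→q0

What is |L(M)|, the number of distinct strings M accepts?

The useful subgraph on states {q2, q3} is acyclic, so L(M) is finite; the longest accepting path visits 2 useful states, giving maximum string length 1.
Counting accepting paths from q3 by length: 1 of length 0, 2 of length 1. Total 3.

3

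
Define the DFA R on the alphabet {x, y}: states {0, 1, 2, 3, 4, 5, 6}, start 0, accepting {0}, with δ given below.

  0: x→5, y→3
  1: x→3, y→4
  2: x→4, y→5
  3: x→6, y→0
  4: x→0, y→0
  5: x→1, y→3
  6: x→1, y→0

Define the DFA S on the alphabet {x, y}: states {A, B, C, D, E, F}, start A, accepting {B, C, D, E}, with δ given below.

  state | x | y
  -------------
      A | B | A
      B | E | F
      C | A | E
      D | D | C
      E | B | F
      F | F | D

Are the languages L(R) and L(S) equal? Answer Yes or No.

The empty string ε is accepted by R but rejected by S.
So L(R) ≠ L(S).

No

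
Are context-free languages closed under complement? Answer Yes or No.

CFLs are closed under union, so if they were also closed under complement they would be closed under intersection by De Morgan (L₁ ∩ L₂ is the complement of the union of the complements). But {aⁿbⁿcᵐ} ∩ {aᵐbⁿcⁿ} = {aⁿbⁿcⁿ} is not context-free although both operands are.

No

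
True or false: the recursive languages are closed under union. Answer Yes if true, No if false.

Run a decider for L₁ and then a decider for L₂ on the input and accept if either accepts; both sub-runs halt, so this is again a decider.
So the recursive languages are closed under union.

Yes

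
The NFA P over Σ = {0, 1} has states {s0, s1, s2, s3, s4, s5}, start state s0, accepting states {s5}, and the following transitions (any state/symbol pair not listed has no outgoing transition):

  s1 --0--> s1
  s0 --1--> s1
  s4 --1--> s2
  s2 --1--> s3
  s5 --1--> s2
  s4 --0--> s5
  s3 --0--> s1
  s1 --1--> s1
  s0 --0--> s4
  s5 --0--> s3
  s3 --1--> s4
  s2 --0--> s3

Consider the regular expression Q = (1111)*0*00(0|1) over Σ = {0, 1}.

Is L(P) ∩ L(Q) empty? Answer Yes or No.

Yes

Converting the expression Q to a DFA (subset construction, then merging equivalent states) gives the minimal DFA with states {q0, q1, q2, q3, q4, q5, q6, q7, q8}, start state q0, accepting states {q6, q7} and transitions q0: 0→q1, 1→q2; q1: 0→q3, 1→q4; q2: 0→q4, 1→q5; q3: 0→q6, 1→q7; q4: 0→q4, 1→q4; q5: 0→q4, 1→q8; q6: 0→q6, 1→q7; q7: 0→q4, 1→q4; q8: 0→q4, 1→q0.
Exploring the product automaton P × Q from the start pair (s0, q0), following both machines on each input symbol, reaches 19 state pairs: (s0, q0), (s4, q1), (s1, q2), (s5, q3), (s2, q4), (s1, q4), (s1, q5), (s3, q6), (s2, q7), (s3, q4), (s1, q8), (s1, q6), (s4, q7), (s4, q4), (s1, q0), (s1, q7), (s5, q4), (s1, q1), (s1, q3).
P accepts in {s5} and Q accepts in {q6, q7}; no reachable pair has both components accepting, so no string drives both machines to acceptance simultaneously and L(P) ∩ L(Q) = ∅.
So no string is accepted by both, and the intersection is empty.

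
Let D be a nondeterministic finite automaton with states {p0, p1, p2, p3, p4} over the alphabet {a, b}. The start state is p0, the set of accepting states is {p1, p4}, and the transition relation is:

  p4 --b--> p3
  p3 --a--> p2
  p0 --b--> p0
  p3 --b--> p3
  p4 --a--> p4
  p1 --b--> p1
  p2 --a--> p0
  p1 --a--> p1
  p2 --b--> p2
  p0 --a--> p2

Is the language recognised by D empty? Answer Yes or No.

The states reachable from the start state are {p0, p2}.
None of the accepting states {p1, p4} is reachable, so no string is accepted and L(D) = ∅.

Yes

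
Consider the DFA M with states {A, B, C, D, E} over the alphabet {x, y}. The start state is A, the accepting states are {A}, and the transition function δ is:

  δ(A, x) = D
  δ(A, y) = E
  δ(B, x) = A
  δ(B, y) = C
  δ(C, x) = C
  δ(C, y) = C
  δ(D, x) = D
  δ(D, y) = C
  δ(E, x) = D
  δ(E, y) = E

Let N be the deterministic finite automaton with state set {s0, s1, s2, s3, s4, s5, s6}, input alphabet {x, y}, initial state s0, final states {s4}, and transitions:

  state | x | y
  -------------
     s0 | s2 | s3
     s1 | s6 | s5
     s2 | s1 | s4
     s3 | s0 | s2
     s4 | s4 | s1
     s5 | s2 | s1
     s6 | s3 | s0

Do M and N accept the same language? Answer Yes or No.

No

The empty string ε is accepted by M but rejected by N.
So L(M) ≠ L(N).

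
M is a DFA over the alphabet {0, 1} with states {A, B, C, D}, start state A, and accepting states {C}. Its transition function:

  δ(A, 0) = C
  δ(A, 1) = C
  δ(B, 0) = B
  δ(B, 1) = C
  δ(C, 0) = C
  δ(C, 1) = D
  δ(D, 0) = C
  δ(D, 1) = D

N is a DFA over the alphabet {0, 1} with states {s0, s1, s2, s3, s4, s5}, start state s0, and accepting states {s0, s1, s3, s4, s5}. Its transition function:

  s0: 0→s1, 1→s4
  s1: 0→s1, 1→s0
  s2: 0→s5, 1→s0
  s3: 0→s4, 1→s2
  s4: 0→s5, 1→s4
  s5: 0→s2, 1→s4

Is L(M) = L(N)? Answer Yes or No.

No

The string 100 is accepted by M but rejected by N.
So L(M) ≠ L(N).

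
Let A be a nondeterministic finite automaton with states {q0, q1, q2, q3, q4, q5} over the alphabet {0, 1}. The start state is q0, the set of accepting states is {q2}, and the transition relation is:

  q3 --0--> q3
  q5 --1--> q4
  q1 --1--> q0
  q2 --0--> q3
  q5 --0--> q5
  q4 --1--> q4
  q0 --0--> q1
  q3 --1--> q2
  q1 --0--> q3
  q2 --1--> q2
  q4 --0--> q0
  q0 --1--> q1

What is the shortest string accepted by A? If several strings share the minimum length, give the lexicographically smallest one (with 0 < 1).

A breadth-first search from q0 reaches an accepting state first via the path q0 → q1 → q3 → q2 on input 001.
No string of length < 3 is accepted (BFS exhausts all shorter strings without reaching an accepting state), and 001 is the lexicographically least accepting string of length 3.

001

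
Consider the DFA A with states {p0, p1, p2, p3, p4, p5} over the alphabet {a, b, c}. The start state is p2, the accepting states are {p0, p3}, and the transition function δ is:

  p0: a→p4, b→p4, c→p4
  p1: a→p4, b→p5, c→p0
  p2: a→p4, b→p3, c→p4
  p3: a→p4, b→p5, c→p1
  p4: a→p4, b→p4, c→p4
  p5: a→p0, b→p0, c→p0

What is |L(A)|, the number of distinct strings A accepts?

The useful subgraph on states {p0, p1, p2, p3, p5} is acyclic, so L(A) is finite; the longest accepting path visits 5 useful states, giving maximum string length 4.
Counting accepting paths from p2 by length: 1 of length 1, 4 of length 3, 3 of length 4. Total 8.

8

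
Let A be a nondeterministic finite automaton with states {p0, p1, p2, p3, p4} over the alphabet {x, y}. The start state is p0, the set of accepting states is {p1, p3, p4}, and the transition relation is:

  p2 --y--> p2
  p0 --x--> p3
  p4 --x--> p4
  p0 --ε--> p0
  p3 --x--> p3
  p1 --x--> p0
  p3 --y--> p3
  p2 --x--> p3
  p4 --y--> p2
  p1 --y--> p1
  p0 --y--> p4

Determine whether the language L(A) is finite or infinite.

State p3 is reachable from the start and can reach an accepting state, and it lies on the cycle p3 → p3.
Traversing that cycle any number of times yields accepted strings of unbounded length, so the language is infinite.

infinite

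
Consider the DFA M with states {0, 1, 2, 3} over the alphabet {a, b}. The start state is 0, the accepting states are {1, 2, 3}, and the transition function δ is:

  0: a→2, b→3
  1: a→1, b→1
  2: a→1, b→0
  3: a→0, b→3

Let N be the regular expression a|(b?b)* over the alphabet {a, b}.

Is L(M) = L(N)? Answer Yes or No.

No

The string aa is accepted by M but rejected by N.
So L(M) ≠ L(N).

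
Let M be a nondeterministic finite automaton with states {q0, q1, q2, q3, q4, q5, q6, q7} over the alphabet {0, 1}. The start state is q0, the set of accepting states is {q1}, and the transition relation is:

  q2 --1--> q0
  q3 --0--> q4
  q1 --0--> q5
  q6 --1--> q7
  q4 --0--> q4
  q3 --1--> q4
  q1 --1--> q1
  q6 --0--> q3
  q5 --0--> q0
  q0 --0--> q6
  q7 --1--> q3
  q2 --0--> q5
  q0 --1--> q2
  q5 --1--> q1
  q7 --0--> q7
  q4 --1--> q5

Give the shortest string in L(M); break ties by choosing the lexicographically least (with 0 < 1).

101

A breadth-first search from q0 reaches an accepting state first via the path q0 → q2 → q5 → q1 on input 101.
No string of length < 3 is accepted (BFS exhausts all shorter strings without reaching an accepting state), and 101 is the lexicographically least accepting string of length 3.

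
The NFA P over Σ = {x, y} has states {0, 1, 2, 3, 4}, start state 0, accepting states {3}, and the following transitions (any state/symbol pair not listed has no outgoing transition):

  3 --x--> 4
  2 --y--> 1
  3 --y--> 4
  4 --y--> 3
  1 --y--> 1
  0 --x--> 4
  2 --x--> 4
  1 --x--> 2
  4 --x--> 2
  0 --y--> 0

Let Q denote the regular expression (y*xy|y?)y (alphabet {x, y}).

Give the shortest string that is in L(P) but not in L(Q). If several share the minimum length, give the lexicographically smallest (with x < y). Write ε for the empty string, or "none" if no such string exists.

The string xy is accepted by P but not by Q.
No shorter string lies in the difference, and xy is the lexicographically first length-2 string in L(P) \ L(Q).

xy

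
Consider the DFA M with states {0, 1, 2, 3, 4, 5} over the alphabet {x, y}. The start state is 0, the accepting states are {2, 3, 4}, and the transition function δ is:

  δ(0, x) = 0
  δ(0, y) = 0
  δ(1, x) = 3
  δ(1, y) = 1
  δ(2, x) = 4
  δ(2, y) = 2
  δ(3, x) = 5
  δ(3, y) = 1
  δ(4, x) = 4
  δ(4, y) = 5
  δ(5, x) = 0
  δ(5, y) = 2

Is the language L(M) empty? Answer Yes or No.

Yes

The states reachable from the start state are {0}.
None of the accepting states {2, 3, 4} is reachable, so no string is accepted and L(M) = ∅.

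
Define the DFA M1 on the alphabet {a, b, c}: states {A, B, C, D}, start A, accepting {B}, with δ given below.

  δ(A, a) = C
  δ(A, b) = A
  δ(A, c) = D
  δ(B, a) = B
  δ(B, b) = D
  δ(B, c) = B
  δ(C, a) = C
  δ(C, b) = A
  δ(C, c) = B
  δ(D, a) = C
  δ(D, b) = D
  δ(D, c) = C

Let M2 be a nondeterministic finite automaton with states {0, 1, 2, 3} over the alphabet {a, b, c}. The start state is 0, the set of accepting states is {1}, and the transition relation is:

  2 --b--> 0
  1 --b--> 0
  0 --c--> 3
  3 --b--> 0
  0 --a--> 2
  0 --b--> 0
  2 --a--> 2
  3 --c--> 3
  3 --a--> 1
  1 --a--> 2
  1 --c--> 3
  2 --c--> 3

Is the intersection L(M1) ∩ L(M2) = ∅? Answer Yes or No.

The string aca is accepted by both M1 and M2.
Hence L(M1) ∩ L(M2) ≠ ∅.

No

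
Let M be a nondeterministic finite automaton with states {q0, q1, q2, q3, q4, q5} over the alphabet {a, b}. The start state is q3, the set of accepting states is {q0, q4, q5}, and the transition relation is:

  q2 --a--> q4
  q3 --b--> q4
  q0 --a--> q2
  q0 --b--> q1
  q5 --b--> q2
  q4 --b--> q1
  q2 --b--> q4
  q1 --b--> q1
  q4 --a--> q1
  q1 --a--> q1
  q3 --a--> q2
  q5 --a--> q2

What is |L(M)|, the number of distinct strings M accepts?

The useful subgraph on states {q2, q3, q4} is acyclic, so L(M) is finite; the longest accepting path visits 3 useful states, giving maximum string length 2.
Counting accepting paths from q3 by length: 1 of length 1, 2 of length 2. Total 3.

3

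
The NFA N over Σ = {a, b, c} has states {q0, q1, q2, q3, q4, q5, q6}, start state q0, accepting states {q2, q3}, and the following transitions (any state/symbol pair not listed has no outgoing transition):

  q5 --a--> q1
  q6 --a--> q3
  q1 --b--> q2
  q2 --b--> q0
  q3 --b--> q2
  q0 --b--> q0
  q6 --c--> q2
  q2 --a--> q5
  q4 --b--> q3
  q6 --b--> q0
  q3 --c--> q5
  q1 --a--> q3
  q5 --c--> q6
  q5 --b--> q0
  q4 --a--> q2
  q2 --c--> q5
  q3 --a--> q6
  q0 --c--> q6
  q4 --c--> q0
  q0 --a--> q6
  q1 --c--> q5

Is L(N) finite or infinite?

infinite

State q0 is reachable from the start and can reach an accepting state, and it lies on the cycle q0 → q0.
Traversing that cycle any number of times yields accepted strings of unbounded length, so the language is infinite.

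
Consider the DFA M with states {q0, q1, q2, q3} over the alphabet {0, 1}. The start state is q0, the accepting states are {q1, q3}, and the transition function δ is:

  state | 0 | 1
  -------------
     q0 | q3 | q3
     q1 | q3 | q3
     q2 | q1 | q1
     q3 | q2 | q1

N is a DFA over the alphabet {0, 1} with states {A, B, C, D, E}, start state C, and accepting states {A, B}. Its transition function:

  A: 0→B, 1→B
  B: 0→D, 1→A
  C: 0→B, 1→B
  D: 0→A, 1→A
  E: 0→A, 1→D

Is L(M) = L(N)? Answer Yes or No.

Yes

Exploring the product automaton M × N from the start pair (q0, C), following both machines on each input symbol, reaches 4 state pairs: (q0, C), (q3, B), (q2, D), (q1, A).
M accepts in {q1, q3} and N accepts in {A, B}. In every reachable pair the two components are either both accepting — (q3, B), (q1, A) — or both non-accepting, so no string is accepted by exactly one of the machines: L(M) \ L(N) and L(N) \ L(M) are both empty.
Hence every string is accepted by M iff it is accepted by N, and the two languages coincide.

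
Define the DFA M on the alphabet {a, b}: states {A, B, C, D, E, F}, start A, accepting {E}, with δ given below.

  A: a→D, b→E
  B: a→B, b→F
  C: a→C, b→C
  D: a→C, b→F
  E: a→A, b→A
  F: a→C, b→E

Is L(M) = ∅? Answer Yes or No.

The string b is accepted: the run A → E ends in the accepting state E.
Since at least one string is accepted, L(M) is not empty.

No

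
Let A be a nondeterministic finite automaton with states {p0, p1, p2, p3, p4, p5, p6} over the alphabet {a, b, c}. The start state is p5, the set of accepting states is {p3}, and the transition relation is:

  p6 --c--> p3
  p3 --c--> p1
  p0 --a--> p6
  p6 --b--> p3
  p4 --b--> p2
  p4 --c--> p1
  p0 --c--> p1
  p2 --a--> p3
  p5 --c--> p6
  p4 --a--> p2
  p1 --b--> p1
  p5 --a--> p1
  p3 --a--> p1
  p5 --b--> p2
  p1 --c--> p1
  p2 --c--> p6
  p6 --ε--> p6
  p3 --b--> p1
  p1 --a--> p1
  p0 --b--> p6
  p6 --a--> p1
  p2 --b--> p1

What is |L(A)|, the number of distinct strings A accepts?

5

The useful subgraph on states {p2, p3, p5, p6} is acyclic, so L(A) is finite; the longest accepting path visits 4 useful states, giving maximum string length 3.
Counting accepting paths from p5 by length: 3 of length 2, 2 of length 3. Total 5.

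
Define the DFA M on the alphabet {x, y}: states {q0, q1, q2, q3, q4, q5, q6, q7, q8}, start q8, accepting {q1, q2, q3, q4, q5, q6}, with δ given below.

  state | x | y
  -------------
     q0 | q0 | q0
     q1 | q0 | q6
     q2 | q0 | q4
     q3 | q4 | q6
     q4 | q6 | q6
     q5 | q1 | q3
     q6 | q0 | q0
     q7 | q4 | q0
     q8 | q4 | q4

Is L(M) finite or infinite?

The useful states (reachable from q8 and able to reach an accepting state) are {q4, q6, q8}.
Restricted to these states the transition graph has no cycle, so every accepting path has bounded length and L is finite.

finite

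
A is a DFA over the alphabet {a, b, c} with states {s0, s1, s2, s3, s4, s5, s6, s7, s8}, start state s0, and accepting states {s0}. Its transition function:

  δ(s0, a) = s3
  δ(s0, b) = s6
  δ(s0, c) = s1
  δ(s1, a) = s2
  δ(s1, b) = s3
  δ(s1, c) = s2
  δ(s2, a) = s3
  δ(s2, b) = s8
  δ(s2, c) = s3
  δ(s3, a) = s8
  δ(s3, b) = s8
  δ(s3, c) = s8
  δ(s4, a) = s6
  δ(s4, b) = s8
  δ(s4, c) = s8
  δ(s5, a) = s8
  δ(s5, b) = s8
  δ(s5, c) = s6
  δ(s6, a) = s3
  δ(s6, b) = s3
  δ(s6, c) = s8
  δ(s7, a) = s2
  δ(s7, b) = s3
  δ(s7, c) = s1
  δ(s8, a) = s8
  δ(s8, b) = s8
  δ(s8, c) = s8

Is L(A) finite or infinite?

The useful states (reachable from s0 and able to reach an accepting state) are {s0}.
Restricted to these states the transition graph has no cycle, so every accepting path has bounded length and L is finite.

finite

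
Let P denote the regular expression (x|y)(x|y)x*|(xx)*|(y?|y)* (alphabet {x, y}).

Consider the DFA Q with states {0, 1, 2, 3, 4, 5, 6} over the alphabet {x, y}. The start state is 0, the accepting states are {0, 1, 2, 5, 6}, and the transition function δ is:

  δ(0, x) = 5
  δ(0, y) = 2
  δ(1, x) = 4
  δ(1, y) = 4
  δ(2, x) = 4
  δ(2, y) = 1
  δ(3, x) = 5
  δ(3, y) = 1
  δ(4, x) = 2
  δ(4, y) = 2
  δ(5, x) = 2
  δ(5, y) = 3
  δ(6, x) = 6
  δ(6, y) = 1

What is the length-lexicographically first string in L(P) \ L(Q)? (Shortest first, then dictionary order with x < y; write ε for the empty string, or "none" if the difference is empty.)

The string xy is accepted by P but not by Q.
No shorter string lies in the difference, and xy is the lexicographically first length-2 string in L(P) \ L(Q).

xy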